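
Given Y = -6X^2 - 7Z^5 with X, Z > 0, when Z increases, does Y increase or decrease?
Y decreases

Taking the partial derivative:
∂Y/∂Z = -35Z^4

∂Y/∂Z = -35Z^4 < 0 (assuming positive values)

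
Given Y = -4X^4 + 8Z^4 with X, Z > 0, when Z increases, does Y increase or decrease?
Y increases

Taking the partial derivative:
∂Y/∂Z = 32Z^3

∂Y/∂Z = 32Z^3 > 0 (assuming positive values)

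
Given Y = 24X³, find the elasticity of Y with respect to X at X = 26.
Elasticity = 3

Elasticity = (dY/dX) · (X/Y)

dY/dX = 72·X²
At X = 26: dY/dX = 48672, Y = 421824

Elasticity = 48672 · (26 / 421824) = 3

Interpretation: for a small percentage change in X, the percentage change in Y is approximately 3.00 times as large.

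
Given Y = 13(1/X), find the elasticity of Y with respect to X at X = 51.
Elasticity = -1

Elasticity = (dY/dX) · (X/Y)

dY/dX = -13/X²
At X = 51: dY/dX = -13/2601, Y = 13/51

Elasticity = (-13/2601) · (51 / (13/51)) = -1

Interpretation: for a small percentage change in X, the percentage change in Y is approximately -1.00 times as large.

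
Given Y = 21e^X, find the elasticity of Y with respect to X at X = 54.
Elasticity = 54

Elasticity = (dY/dX) · (X/Y)

dY/dX = 21·e^X
At X = 54: dY/dX = 21·e^54, Y = 21·e^54

Elasticity = (21·e^54) · (54 / (21·e^54)) = 54

Interpretation: for a small percentage change in X, the percentage change in Y is approximately 54.00 times as large.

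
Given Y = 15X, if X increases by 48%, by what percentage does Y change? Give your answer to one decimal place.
48.0%

For Y = 15X:
If X → X(1 + 0.48)
Then Y → Y · (1 + 0.48)^1
     = Y · 1.4800

Percentage change = ((1 + 0.48)^1 − 1) × 100% = 48.0%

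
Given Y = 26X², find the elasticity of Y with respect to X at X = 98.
Elasticity = 2

Elasticity = (dY/dX) · (X/Y)

dY/dX = 52·X
At X = 98: dY/dX = 5096, Y = 249704

Elasticity = 5096 · (98 / 249704) = 2

Interpretation: for a small percentage change in X, the percentage change in Y is approximately 2.00 times as large.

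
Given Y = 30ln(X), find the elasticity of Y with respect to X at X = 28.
Elasticity = 1/ln(28) ≈ 0.3001

Elasticity = (dY/dX) · (X/Y)

dY/dX = 30/X
At X = 28: dY/dX = 15/14, Y = 30·ln(28)

Elasticity = (15/14) · (28 / (30·ln(28))) = 1/ln(28) ≈ 0.3001

Interpretation: for a small percentage change in X, the percentage change in Y is approximately 0.30 times as large.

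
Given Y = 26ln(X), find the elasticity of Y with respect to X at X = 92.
Elasticity = 1/ln(92) ≈ 0.2212

Elasticity = (dY/dX) · (X/Y)

dY/dX = 26/X
At X = 92: dY/dX = 13/46, Y = 26·ln(92)

Elasticity = (13/46) · (92 / (26·ln(92))) = 1/ln(92) ≈ 0.2212

Interpretation: for a small percentage change in X, the percentage change in Y is approximately 0.22 times as large.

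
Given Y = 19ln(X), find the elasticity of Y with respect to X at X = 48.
Elasticity = 1/ln(48) ≈ 0.2583

Elasticity = (dY/dX) · (X/Y)

dY/dX = 19/X
At X = 48: dY/dX = 19/48, Y = 19·ln(48)

Elasticity = (19/48) · (48 / (19·ln(48))) = 1/ln(48) ≈ 0.2583

Interpretation: for a small percentage change in X, the percentage change in Y is approximately 0.26 times as large.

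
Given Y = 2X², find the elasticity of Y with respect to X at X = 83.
Elasticity = 2

Elasticity = (dY/dX) · (X/Y)

dY/dX = 4·X
At X = 83: dY/dX = 332, Y = 13778

Elasticity = 332 · (83 / 13778) = 2

Interpretation: for a small percentage change in X, the percentage change in Y is approximately 2.00 times as large.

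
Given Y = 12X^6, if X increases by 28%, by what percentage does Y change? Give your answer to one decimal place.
339.8%

For Y = 12X^6:
If X → X(1 + 0.28)
Then Y → Y · (1 + 0.28)^6
     ≈ Y · 4.3980

Percentage change = ((1 + 0.28)^6 − 1) × 100% ≈ 339.8%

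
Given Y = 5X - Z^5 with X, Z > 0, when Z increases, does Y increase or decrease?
Y decreases

Taking the partial derivative:
∂Y/∂Z = -5Z^4

∂Y/∂Z = -5Z^4 < 0 (assuming positive values)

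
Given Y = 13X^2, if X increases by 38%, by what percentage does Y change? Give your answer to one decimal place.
90.4%

For Y = 13X^2:
If X → X(1 + 0.38)
Then Y → Y · (1 + 0.38)^2
     = Y · 1.9044

Percentage change = ((1 + 0.38)^2 − 1) × 100% ≈ 90.4%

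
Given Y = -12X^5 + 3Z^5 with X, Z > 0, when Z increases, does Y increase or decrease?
Y increases

Taking the partial derivative:
∂Y/∂Z = 15Z^4

∂Y/∂Z = 15Z^4 > 0 (assuming positive values)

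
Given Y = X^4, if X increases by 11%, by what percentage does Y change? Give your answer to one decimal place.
51.8%

For Y = X^4:
If X → X(1 + 0.11)
Then Y → Y · (1 + 0.11)^4
     ≈ Y · 1.5181

Percentage change = ((1 + 0.11)^4 − 1) × 100% ≈ 51.8%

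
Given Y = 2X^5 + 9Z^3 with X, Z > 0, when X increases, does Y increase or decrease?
Y increases

Taking the partial derivative:
∂Y/∂X = 10X^4

∂Y/∂X = 10X^4 > 0 (assuming positive values)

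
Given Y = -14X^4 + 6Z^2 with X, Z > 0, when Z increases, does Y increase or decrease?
Y increases

Taking the partial derivative:
∂Y/∂Z = 12Z

∂Y/∂Z = 12Z > 0 (assuming positive values)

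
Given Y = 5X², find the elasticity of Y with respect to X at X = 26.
Elasticity = 2

Elasticity = (dY/dX) · (X/Y)

dY/dX = 10·X
At X = 26: dY/dX = 260, Y = 3380

Elasticity = 260 · (26 / 3380) = 2

Interpretation: for a small percentage change in X, the percentage change in Y is approximately 2.00 times as large.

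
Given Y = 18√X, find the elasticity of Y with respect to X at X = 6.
Elasticity = 1/2

Elasticity = (dY/dX) · (X/Y)

dY/dX = 9/√X
At X = 6: dY/dX = 3·√6/2, Y = 18·√6

Elasticity = (3·√6/2) · (6 / (18·√6)) = 1/2

Interpretation: for a small percentage change in X, the percentage change in Y is approximately 0.50 times as large.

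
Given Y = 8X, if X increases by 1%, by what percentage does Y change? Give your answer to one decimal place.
1.0%

For Y = 8X:
If X → X(1 + 0.01)
Then Y → Y · (1 + 0.01)^1
     = Y · 1.0100

Percentage change = ((1 + 0.01)^1 − 1) × 100% = 1.0%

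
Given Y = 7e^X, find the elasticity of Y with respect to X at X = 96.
Elasticity = 96

Elasticity = (dY/dX) · (X/Y)

dY/dX = 7·e^X
At X = 96: dY/dX = 7·e^96, Y = 7·e^96

Elasticity = (7·e^96) · (96 / (7·e^96)) = 96

Interpretation: for a small percentage change in X, the percentage change in Y is approximately 96.00 times as large.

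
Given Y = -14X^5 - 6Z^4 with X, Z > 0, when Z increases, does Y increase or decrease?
Y decreases

Taking the partial derivative:
∂Y/∂Z = -24Z^3

∂Y/∂Z = -24Z^3 < 0 (assuming positive values)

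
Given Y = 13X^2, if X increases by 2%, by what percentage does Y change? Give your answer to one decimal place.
4.0%

For Y = 13X^2:
If X → X(1 + 0.02)
Then Y → Y · (1 + 0.02)^2
     = Y · 1.0404

Percentage change = ((1 + 0.02)^2 − 1) × 100% ≈ 4.0%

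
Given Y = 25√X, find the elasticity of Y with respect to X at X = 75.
Elasticity = 1/2

Elasticity = (dY/dX) · (X/Y)

dY/dX = 25/(2·√X)
At X = 75: dY/dX = 5·√3/6, Y = 125·√3

Elasticity = (5·√3/6) · (75 / (125·√3)) = 1/2

Interpretation: for a small percentage change in X, the percentage change in Y is approximately 0.50 times as large.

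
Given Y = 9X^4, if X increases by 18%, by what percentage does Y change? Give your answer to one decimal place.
93.9%

For Y = 9X^4:
If X → X(1 + 0.18)
Then Y → Y · (1 + 0.18)^4
     ≈ Y · 1.9388

Percentage change = ((1 + 0.18)^4 − 1) × 100% ≈ 93.9%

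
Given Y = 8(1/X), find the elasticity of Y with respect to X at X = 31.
Elasticity = -1

Elasticity = (dY/dX) · (X/Y)

dY/dX = -8/X²
At X = 31: dY/dX = -8/961, Y = 8/31

Elasticity = (-8/961) · (31 / (8/31)) = -1

Interpretation: for a small percentage change in X, the percentage change in Y is approximately -1.00 times as large.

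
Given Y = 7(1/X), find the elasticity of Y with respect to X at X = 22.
Elasticity = -1

Elasticity = (dY/dX) · (X/Y)

dY/dX = -7/X²
At X = 22: dY/dX = -7/484, Y = 7/22

Elasticity = (-7/484) · (22 / (7/22)) = -1

Interpretation: for a small percentage change in X, the percentage change in Y is approximately -1.00 times as large.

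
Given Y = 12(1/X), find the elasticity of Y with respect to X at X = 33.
Elasticity = -1

Elasticity = (dY/dX) · (X/Y)

dY/dX = -12/X²
At X = 33: dY/dX = -4/363, Y = 4/11

Elasticity = (-4/363) · (33 / (4/11)) = -1

Interpretation: for a small percentage change in X, the percentage change in Y is approximately -1.00 times as large.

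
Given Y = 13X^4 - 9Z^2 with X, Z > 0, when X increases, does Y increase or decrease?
Y increases

Taking the partial derivative:
∂Y/∂X = 52X^3

∂Y/∂X = 52X^3 > 0 (assuming positive values)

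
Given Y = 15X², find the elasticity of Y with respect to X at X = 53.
Elasticity = 2

Elasticity = (dY/dX) · (X/Y)

dY/dX = 30·X
At X = 53: dY/dX = 1590, Y = 42135

Elasticity = 1590 · (53 / 42135) = 2

Interpretation: for a small percentage change in X, the percentage change in Y is approximately 2.00 times as large.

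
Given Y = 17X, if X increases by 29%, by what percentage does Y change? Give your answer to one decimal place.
29.0%

For Y = 17X:
If X → X(1 + 0.29)
Then Y → Y · (1 + 0.29)^1
     = Y · 1.2900

Percentage change = ((1 + 0.29)^1 − 1) × 100% = 29.0%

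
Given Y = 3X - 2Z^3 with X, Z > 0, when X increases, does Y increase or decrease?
Y increases

Taking the partial derivative:
∂Y/∂X = 3

∂Y/∂X = 3 > 0 (assuming positive values)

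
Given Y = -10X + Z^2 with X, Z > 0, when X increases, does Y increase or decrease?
Y decreases

Taking the partial derivative:
∂Y/∂X = -10

∂Y/∂X = -10 < 0 (assuming positive values)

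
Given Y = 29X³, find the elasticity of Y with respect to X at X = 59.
Elasticity = 3

Elasticity = (dY/dX) · (X/Y)

dY/dX = 87·X²
At X = 59: dY/dX = 302847, Y = 5955991

Elasticity = 302847 · (59 / 5955991) = 3

Interpretation: for a small percentage change in X, the percentage change in Y is approximately 3.00 times as large.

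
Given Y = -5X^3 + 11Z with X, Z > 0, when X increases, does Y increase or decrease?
Y decreases

Taking the partial derivative:
∂Y/∂X = -15X^2

∂Y/∂X = -15X^2 < 0 (assuming positive values)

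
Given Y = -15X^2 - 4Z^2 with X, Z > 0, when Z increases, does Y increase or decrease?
Y decreases

Taking the partial derivative:
∂Y/∂Z = -8Z

∂Y/∂Z = -8Z < 0 (assuming positive values)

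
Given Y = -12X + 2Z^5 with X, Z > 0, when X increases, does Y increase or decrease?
Y decreases

Taking the partial derivative:
∂Y/∂X = -12

∂Y/∂X = -12 < 0 (assuming positive values)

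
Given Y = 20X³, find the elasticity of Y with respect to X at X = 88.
Elasticity = 3

Elasticity = (dY/dX) · (X/Y)

dY/dX = 60·X²
At X = 88: dY/dX = 464640, Y = 13629440

Elasticity = 464640 · (88 / 13629440) = 3

Interpretation: for a small percentage change in X, the percentage change in Y is approximately 3.00 times as large.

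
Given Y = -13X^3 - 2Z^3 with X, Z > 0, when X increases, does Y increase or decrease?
Y decreases

Taking the partial derivative:
∂Y/∂X = -39X^2

∂Y/∂X = -39X^2 < 0 (assuming positive values)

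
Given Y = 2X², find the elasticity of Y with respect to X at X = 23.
Elasticity = 2

Elasticity = (dY/dX) · (X/Y)

dY/dX = 4·X
At X = 23: dY/dX = 92, Y = 1058

Elasticity = 92 · (23 / 1058) = 2

Interpretation: for a small percentage change in X, the percentage change in Y is approximately 2.00 times as large.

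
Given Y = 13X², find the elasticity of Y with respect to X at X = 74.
Elasticity = 2

Elasticity = (dY/dX) · (X/Y)

dY/dX = 26·X
At X = 74: dY/dX = 1924, Y = 71188

Elasticity = 1924 · (74 / 71188) = 2

Interpretation: for a small percentage change in X, the percentage change in Y is approximately 2.00 times as large.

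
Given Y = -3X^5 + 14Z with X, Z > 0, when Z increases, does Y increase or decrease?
Y increases

Taking the partial derivative:
∂Y/∂Z = 14

∂Y/∂Z = 14 > 0 (assuming positive values)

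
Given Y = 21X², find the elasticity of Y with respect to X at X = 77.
Elasticity = 2

Elasticity = (dY/dX) · (X/Y)

dY/dX = 42·X
At X = 77: dY/dX = 3234, Y = 124509

Elasticity = 3234 · (77 / 124509) = 2

Interpretation: for a small percentage change in X, the percentage change in Y is approximately 2.00 times as large.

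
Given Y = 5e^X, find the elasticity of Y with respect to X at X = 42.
Elasticity = 42

Elasticity = (dY/dX) · (X/Y)

dY/dX = 5·e^X
At X = 42: dY/dX = 5·e^42, Y = 5·e^42

Elasticity = (5·e^42) · (42 / (5·e^42)) = 42

Interpretation: for a small percentage change in X, the percentage change in Y is approximately 42.00 times as large.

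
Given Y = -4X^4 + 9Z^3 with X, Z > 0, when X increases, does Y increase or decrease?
Y decreases

Taking the partial derivative:
∂Y/∂X = -16X^3

∂Y/∂X = -16X^3 < 0 (assuming positive values)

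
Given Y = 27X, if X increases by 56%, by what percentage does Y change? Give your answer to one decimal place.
56.0%

For Y = 27X:
If X → X(1 + 0.56)
Then Y → Y · (1 + 0.56)^1
     = Y · 1.5600

Percentage change = ((1 + 0.56)^1 − 1) × 100% = 56.0%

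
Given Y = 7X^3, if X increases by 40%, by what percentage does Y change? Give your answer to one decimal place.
174.4%

For Y = 7X^3:
If X → X(1 + 0.4)
Then Y → Y · (1 + 0.4)^3
     = Y · 2.7440

Percentage change = ((1 + 0.4)^3 − 1) × 100% = 174.4%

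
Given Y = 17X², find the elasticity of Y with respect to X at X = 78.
Elasticity = 2

Elasticity = (dY/dX) · (X/Y)

dY/dX = 34·X
At X = 78: dY/dX = 2652, Y = 103428

Elasticity = 2652 · (78 / 103428) = 2

Interpretation: for a small percentage change in X, the percentage change in Y is approximately 2.00 times as large.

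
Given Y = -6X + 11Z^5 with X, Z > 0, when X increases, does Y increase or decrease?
Y decreases

Taking the partial derivative:
∂Y/∂X = -6

∂Y/∂X = -6 < 0 (assuming positive values)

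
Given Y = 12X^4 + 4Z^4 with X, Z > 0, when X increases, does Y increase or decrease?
Y increases

Taking the partial derivative:
∂Y/∂X = 48X^3

∂Y/∂X = 48X^3 > 0 (assuming positive values)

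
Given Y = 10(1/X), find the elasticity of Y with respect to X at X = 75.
Elasticity = -1

Elasticity = (dY/dX) · (X/Y)

dY/dX = -10/X²
At X = 75: dY/dX = -2/1125, Y = 2/15

Elasticity = (-2/1125) · (75 / (2/15)) = -1

Interpretation: for a small percentage change in X, the percentage change in Y is approximately -1.00 times as large.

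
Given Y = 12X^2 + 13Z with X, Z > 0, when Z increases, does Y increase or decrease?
Y increases

Taking the partial derivative:
∂Y/∂Z = 13

∂Y/∂Z = 13 > 0 (assuming positive values)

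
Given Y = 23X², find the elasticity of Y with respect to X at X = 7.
Elasticity = 2

Elasticity = (dY/dX) · (X/Y)

dY/dX = 46·X
At X = 7: dY/dX = 322, Y = 1127

Elasticity = 322 · (7 / 1127) = 2

Interpretation: for a small percentage change in X, the percentage change in Y is approximately 2.00 times as large.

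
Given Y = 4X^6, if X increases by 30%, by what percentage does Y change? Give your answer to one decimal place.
382.7%

For Y = 4X^6:
If X → X(1 + 0.3)
Then Y → Y · (1 + 0.3)^6
     ≈ Y · 4.8268

Percentage change = ((1 + 0.3)^6 − 1) × 100% ≈ 382.7%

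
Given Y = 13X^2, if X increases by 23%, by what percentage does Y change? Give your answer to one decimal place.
51.3%

For Y = 13X^2:
If X → X(1 + 0.23)
Then Y → Y · (1 + 0.23)^2
     = Y · 1.5129

Percentage change = ((1 + 0.23)^2 − 1) × 100% ≈ 51.3%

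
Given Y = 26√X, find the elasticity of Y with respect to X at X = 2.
Elasticity = 1/2

Elasticity = (dY/dX) · (X/Y)

dY/dX = 13/√X
At X = 2: dY/dX = 13·√2/2, Y = 26·√2

Elasticity = (13·√2/2) · (2 / (26·√2)) = 1/2

Interpretation: for a small percentage change in X, the percentage change in Y is approximately 0.50 times as large.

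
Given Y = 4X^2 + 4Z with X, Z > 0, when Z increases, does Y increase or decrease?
Y increases

Taking the partial derivative:
∂Y/∂Z = 4

∂Y/∂Z = 4 > 0 (assuming positive values)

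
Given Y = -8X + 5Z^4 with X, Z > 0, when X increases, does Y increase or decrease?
Y decreases

Taking the partial derivative:
∂Y/∂X = -8

∂Y/∂X = -8 < 0 (assuming positive values)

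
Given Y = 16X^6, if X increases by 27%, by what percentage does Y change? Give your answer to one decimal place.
319.6%

For Y = 16X^6:
If X → X(1 + 0.27)
Then Y → Y · (1 + 0.27)^6
     ≈ Y · 4.1959

Percentage change = ((1 + 0.27)^6 − 1) × 100% ≈ 319.6%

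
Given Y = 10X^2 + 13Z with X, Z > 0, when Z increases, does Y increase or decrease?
Y increases

Taking the partial derivative:
∂Y/∂Z = 13

∂Y/∂Z = 13 > 0 (assuming positive values)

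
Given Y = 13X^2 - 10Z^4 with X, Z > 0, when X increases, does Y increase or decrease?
Y increases

Taking the partial derivative:
∂Y/∂X = 26X

∂Y/∂X = 26X > 0 (assuming positive values)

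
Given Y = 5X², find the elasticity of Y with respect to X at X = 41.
Elasticity = 2

Elasticity = (dY/dX) · (X/Y)

dY/dX = 10·X
At X = 41: dY/dX = 410, Y = 8405

Elasticity = 410 · (41 / 8405) = 2

Interpretation: for a small percentage change in X, the percentage change in Y is approximately 2.00 times as large.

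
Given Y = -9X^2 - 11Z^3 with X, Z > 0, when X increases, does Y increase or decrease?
Y decreases

Taking the partial derivative:
∂Y/∂X = -18X

∂Y/∂X = -18X < 0 (assuming positive values)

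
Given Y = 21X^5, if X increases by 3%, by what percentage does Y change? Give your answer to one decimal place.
15.9%

For Y = 21X^5:
If X → X(1 + 0.03)
Then Y → Y · (1 + 0.03)^5
     ≈ Y · 1.1593

Percentage change = ((1 + 0.03)^5 − 1) × 100% ≈ 15.9%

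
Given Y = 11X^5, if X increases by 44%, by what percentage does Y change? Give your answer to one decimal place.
519.2%

For Y = 11X^5:
If X → X(1 + 0.44)
Then Y → Y · (1 + 0.44)^5
     ≈ Y · 6.1917

Percentage change = ((1 + 0.44)^5 − 1) × 100% ≈ 519.2%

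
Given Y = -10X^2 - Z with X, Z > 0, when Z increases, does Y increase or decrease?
Y decreases

Taking the partial derivative:
∂Y/∂Z = -1

∂Y/∂Z = -1 < 0 (assuming positive values)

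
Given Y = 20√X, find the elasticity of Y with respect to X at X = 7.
Elasticity = 1/2

Elasticity = (dY/dX) · (X/Y)

dY/dX = 10/√X
At X = 7: dY/dX = 10·√7/7, Y = 20·√7

Elasticity = (10·√7/7) · (7 / (20·√7)) = 1/2

Interpretation: for a small percentage change in X, the percentage change in Y is approximately 0.50 times as large.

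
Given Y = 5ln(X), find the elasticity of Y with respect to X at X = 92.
Elasticity = 1/ln(92) ≈ 0.2212

Elasticity = (dY/dX) · (X/Y)

dY/dX = 5/X
At X = 92: dY/dX = 5/92, Y = 5·ln(92)

Elasticity = (5/92) · (92 / (5·ln(92))) = 1/ln(92) ≈ 0.2212

Interpretation: for a small percentage change in X, the percentage change in Y is approximately 0.22 times as large.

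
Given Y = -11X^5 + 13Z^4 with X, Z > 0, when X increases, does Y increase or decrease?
Y decreases

Taking the partial derivative:
∂Y/∂X = -55X^4

∂Y/∂X = -55X^4 < 0 (assuming positive values)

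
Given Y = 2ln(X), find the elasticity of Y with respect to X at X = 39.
Elasticity = 1/ln(39) ≈ 0.2730

Elasticity = (dY/dX) · (X/Y)

dY/dX = 2/X
At X = 39: dY/dX = 2/39, Y = 2·ln(39)

Elasticity = (2/39) · (39 / (2·ln(39))) = 1/ln(39) ≈ 0.2730

Interpretation: for a small percentage change in X, the percentage change in Y is approximately 0.27 times as large.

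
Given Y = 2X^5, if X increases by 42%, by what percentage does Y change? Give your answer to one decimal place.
477.4%

For Y = 2X^5:
If X → X(1 + 0.42)
Then Y → Y · (1 + 0.42)^5
     ≈ Y · 5.7735

Percentage change = ((1 + 0.42)^5 − 1) × 100% ≈ 477.4%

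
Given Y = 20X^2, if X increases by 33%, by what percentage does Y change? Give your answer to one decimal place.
76.9%

For Y = 20X^2:
If X → X(1 + 0.33)
Then Y → Y · (1 + 0.33)^2
     = Y · 1.7689

Percentage change = ((1 + 0.33)^2 − 1) × 100% ≈ 76.9%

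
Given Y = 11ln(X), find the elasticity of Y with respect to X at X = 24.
Elasticity = 1/ln(24) ≈ 0.3147

Elasticity = (dY/dX) · (X/Y)

dY/dX = 11/X
At X = 24: dY/dX = 11/24, Y = 11·ln(24)

Elasticity = (11/24) · (24 / (11·ln(24))) = 1/ln(24) ≈ 0.3147

Interpretation: for a small percentage change in X, the percentage change in Y is approximately 0.31 times as large.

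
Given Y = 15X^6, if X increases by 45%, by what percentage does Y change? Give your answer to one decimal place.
829.4%

For Y = 15X^6:
If X → X(1 + 0.45)
Then Y → Y · (1 + 0.45)^6
     ≈ Y · 9.2941

Percentage change = ((1 + 0.45)^6 − 1) × 100% ≈ 829.4%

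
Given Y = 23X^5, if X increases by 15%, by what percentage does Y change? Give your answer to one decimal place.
101.1%

For Y = 23X^5:
If X → X(1 + 0.15)
Then Y → Y · (1 + 0.15)^5
     ≈ Y · 2.0114

Percentage change = ((1 + 0.15)^5 − 1) × 100% ≈ 101.1%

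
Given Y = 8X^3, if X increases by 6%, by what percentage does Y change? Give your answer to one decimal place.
19.1%

For Y = 8X^3:
If X → X(1 + 0.06)
Then Y → Y · (1 + 0.06)^3
     ≈ Y · 1.1910

Percentage change = ((1 + 0.06)^3 − 1) × 100% ≈ 19.1%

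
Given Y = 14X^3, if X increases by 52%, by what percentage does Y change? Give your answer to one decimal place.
251.2%

For Y = 14X^3:
If X → X(1 + 0.52)
Then Y → Y · (1 + 0.52)^3
     ≈ Y · 3.5118

Percentage change = ((1 + 0.52)^3 − 1) × 100% ≈ 251.2%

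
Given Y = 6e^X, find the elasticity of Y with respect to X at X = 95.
Elasticity = 95

Elasticity = (dY/dX) · (X/Y)

dY/dX = 6·e^X
At X = 95: dY/dX = 6·e^95, Y = 6·e^95

Elasticity = (6·e^95) · (95 / (6·e^95)) = 95

Interpretation: for a small percentage change in X, the percentage change in Y is approximately 95.00 times as large.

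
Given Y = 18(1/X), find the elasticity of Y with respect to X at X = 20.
Elasticity = -1

Elasticity = (dY/dX) · (X/Y)

dY/dX = -18/X²
At X = 20: dY/dX = -9/200, Y = 9/10

Elasticity = (-9/200) · (20 / (9/10)) = -1

Interpretation: for a small percentage change in X, the percentage change in Y is approximately -1.00 times as large.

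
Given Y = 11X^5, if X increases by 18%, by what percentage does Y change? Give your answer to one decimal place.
128.8%

For Y = 11X^5:
If X → X(1 + 0.18)
Then Y → Y · (1 + 0.18)^5
     ≈ Y · 2.2878

Percentage change = ((1 + 0.18)^5 − 1) × 100% ≈ 128.8%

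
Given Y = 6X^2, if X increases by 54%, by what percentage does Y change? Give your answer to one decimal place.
137.2%

For Y = 6X^2:
If X → X(1 + 0.54)
Then Y → Y · (1 + 0.54)^2
     = Y · 2.3716

Percentage change = ((1 + 0.54)^2 − 1) × 100% ≈ 137.2%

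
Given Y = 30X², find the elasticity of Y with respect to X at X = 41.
Elasticity = 2

Elasticity = (dY/dX) · (X/Y)

dY/dX = 60·X
At X = 41: dY/dX = 2460, Y = 50430

Elasticity = 2460 · (41 / 50430) = 2

Interpretation: for a small percentage change in X, the percentage change in Y is approximately 2.00 times as large.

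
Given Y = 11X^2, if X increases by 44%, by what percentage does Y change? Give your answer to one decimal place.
107.4%

For Y = 11X^2:
If X → X(1 + 0.44)
Then Y → Y · (1 + 0.44)^2
     = Y · 2.0736

Percentage change = ((1 + 0.44)^2 − 1) × 100% ≈ 107.4%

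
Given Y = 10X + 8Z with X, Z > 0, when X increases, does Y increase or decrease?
Y increases

Taking the partial derivative:
∂Y/∂X = 10

∂Y/∂X = 10 > 0 (assuming positive values)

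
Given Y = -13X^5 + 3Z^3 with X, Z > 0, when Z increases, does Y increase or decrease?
Y increases

Taking the partial derivative:
∂Y/∂Z = 9Z^2

∂Y/∂Z = 9Z^2 > 0 (assuming positive values)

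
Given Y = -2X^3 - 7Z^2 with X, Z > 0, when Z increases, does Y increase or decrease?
Y decreases

Taking the partial derivative:
∂Y/∂Z = -14Z

∂Y/∂Z = -14Z < 0 (assuming positive values)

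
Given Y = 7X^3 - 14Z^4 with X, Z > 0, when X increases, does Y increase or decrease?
Y increases

Taking the partial derivative:
∂Y/∂X = 21X^2

∂Y/∂X = 21X^2 > 0 (assuming positive values)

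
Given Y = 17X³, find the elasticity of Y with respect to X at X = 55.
Elasticity = 3

Elasticity = (dY/dX) · (X/Y)

dY/dX = 51·X²
At X = 55: dY/dX = 154275, Y = 2828375

Elasticity = 154275 · (55 / 2828375) = 3

Interpretation: for a small percentage change in X, the percentage change in Y is approximately 3.00 times as large.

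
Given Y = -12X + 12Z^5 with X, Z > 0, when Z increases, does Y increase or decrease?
Y increases

Taking the partial derivative:
∂Y/∂Z = 60Z^4

∂Y/∂Z = 60Z^4 > 0 (assuming positive values)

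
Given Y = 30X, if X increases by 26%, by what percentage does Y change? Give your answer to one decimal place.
26.0%

For Y = 30X:
If X → X(1 + 0.26)
Then Y → Y · (1 + 0.26)^1
     = Y · 1.2600

Percentage change = ((1 + 0.26)^1 − 1) × 100% = 26.0%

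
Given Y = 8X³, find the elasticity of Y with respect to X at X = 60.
Elasticity = 3

Elasticity = (dY/dX) · (X/Y)

dY/dX = 24·X²
At X = 60: dY/dX = 86400, Y = 1728000

Elasticity = 86400 · (60 / 1728000) = 3

Interpretation: for a small percentage change in X, the percentage change in Y is approximately 3.00 times as large.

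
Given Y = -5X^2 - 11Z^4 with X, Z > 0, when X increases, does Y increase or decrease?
Y decreases

Taking the partial derivative:
∂Y/∂X = -10X

∂Y/∂X = -10X < 0 (assuming positive values)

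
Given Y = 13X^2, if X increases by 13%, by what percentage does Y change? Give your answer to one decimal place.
27.7%

For Y = 13X^2:
If X → X(1 + 0.13)
Then Y → Y · (1 + 0.13)^2
     = Y · 1.2769

Percentage change = ((1 + 0.13)^2 − 1) × 100% ≈ 27.7%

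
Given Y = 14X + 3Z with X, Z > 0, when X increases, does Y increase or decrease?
Y increases

Taking the partial derivative:
∂Y/∂X = 14

∂Y/∂X = 14 > 0 (assuming positive values)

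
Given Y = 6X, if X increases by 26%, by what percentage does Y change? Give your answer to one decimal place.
26.0%

For Y = 6X:
If X → X(1 + 0.26)
Then Y → Y · (1 + 0.26)^1
     = Y · 1.2600

Percentage change = ((1 + 0.26)^1 − 1) × 100% = 26.0%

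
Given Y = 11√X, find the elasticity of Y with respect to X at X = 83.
Elasticity = 1/2

Elasticity = (dY/dX) · (X/Y)

dY/dX = 11/(2·√X)
At X = 83: dY/dX = 11·√83/166, Y = 11·√83

Elasticity = (11·√83/166) · (83 / (11·√83)) = 1/2

Interpretation: for a small percentage change in X, the percentage change in Y is approximately 0.50 times as large.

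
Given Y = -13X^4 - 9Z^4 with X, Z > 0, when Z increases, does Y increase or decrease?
Y decreases

Taking the partial derivative:
∂Y/∂Z = -36Z^3

∂Y/∂Z = -36Z^3 < 0 (assuming positive values)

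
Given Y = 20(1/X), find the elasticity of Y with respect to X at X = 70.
Elasticity = -1

Elasticity = (dY/dX) · (X/Y)

dY/dX = -20/X²
At X = 70: dY/dX = -1/245, Y = 2/7

Elasticity = (-1/245) · (70 / (2/7)) = -1

Interpretation: for a small percentage change in X, the percentage change in Y is approximately -1.00 times as large.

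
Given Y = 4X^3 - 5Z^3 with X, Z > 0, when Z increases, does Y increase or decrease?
Y decreases

Taking the partial derivative:
∂Y/∂Z = -15Z^2

∂Y/∂Z = -15Z^2 < 0 (assuming positive values)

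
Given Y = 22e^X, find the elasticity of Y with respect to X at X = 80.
Elasticity = 80

Elasticity = (dY/dX) · (X/Y)

dY/dX = 22·e^X
At X = 80: dY/dX = 22·e^80, Y = 22·e^80

Elasticity = (22·e^80) · (80 / (22·e^80)) = 80

Interpretation: for a small percentage change in X, the percentage change in Y is approximately 80.00 times as large.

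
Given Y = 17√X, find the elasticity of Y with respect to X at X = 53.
Elasticity = 1/2

Elasticity = (dY/dX) · (X/Y)

dY/dX = 17/(2·√X)
At X = 53: dY/dX = 17·√53/106, Y = 17·√53

Elasticity = (17·√53/106) · (53 / (17·√53)) = 1/2

Interpretation: for a small percentage change in X, the percentage change in Y is approximately 0.50 times as large.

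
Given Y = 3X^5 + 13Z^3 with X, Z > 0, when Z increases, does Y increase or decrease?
Y increases

Taking the partial derivative:
∂Y/∂Z = 39Z^2

∂Y/∂Z = 39Z^2 > 0 (assuming positive values)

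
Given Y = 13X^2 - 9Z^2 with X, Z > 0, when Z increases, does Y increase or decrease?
Y decreases

Taking the partial derivative:
∂Y/∂Z = -18Z

∂Y/∂Z = -18Z < 0 (assuming positive values)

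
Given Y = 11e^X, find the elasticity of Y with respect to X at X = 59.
Elasticity = 59

Elasticity = (dY/dX) · (X/Y)

dY/dX = 11·e^X
At X = 59: dY/dX = 11·e^59, Y = 11·e^59

Elasticity = (11·e^59) · (59 / (11·e^59)) = 59

Interpretation: for a small percentage change in X, the percentage change in Y is approximately 59.00 times as large.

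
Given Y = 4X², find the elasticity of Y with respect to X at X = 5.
Elasticity = 2

Elasticity = (dY/dX) · (X/Y)

dY/dX = 8·X
At X = 5: dY/dX = 40, Y = 100

Elasticity = 40 · (5 / 100) = 2

Interpretation: for a small percentage change in X, the percentage change in Y is approximately 2.00 times as large.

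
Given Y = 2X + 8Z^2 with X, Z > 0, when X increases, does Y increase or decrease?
Y increases

Taking the partial derivative:
∂Y/∂X = 2

∂Y/∂X = 2 > 0 (assuming positive values)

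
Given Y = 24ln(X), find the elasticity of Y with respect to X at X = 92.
Elasticity = 1/ln(92) ≈ 0.2212

Elasticity = (dY/dX) · (X/Y)

dY/dX = 24/X
At X = 92: dY/dX = 6/23, Y = 24·ln(92)

Elasticity = (6/23) · (92 / (24·ln(92))) = 1/ln(92) ≈ 0.2212

Interpretation: for a small percentage change in X, the percentage change in Y is approximately 0.22 times as large.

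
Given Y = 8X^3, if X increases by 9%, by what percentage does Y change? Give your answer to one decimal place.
29.5%

For Y = 8X^3:
If X → X(1 + 0.09)
Then Y → Y · (1 + 0.09)^3
     ≈ Y · 1.2950

Percentage change = ((1 + 0.09)^3 − 1) × 100% ≈ 29.5%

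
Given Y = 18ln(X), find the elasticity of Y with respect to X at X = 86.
Elasticity = 1/ln(86) ≈ 0.2245

Elasticity = (dY/dX) · (X/Y)

dY/dX = 18/X
At X = 86: dY/dX = 9/43, Y = 18·ln(86)

Elasticity = (9/43) · (86 / (18·ln(86))) = 1/ln(86) ≈ 0.2245

Interpretation: for a small percentage change in X, the percentage change in Y is approximately 0.22 times as large.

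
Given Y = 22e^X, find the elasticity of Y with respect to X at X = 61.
Elasticity = 61

Elasticity = (dY/dX) · (X/Y)

dY/dX = 22·e^X
At X = 61: dY/dX = 22·e^61, Y = 22·e^61

Elasticity = (22·e^61) · (61 / (22·e^61)) = 61

Interpretation: for a small percentage change in X, the percentage change in Y is approximately 61.00 times as large.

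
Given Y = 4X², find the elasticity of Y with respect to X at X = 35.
Elasticity = 2

Elasticity = (dY/dX) · (X/Y)

dY/dX = 8·X
At X = 35: dY/dX = 280, Y = 4900

Elasticity = 280 · (35 / 4900) = 2

Interpretation: for a small percentage change in X, the percentage change in Y is approximately 2.00 times as large.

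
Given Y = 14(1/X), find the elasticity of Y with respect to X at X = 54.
Elasticity = -1

Elasticity = (dY/dX) · (X/Y)

dY/dX = -14/X²
At X = 54: dY/dX = -7/1458, Y = 7/27

Elasticity = (-7/1458) · (54 / (7/27)) = -1

Interpretation: for a small percentage change in X, the percentage change in Y is approximately -1.00 times as large.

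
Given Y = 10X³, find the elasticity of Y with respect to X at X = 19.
Elasticity = 3

Elasticity = (dY/dX) · (X/Y)

dY/dX = 30·X²
At X = 19: dY/dX = 10830, Y = 68590

Elasticity = 10830 · (19 / 68590) = 3

Interpretation: for a small percentage change in X, the percentage change in Y is approximately 3.00 times as large.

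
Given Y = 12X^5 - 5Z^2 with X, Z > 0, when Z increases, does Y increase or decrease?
Y decreases

Taking the partial derivative:
∂Y/∂Z = -10Z

∂Y/∂Z = -10Z < 0 (assuming positive values)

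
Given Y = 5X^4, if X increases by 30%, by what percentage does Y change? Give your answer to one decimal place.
185.6%

For Y = 5X^4:
If X → X(1 + 0.3)
Then Y → Y · (1 + 0.3)^4
     = Y · 2.8561

Percentage change = ((1 + 0.3)^4 − 1) × 100% ≈ 185.6%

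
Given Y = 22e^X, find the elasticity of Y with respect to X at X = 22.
Elasticity = 22

Elasticity = (dY/dX) · (X/Y)

dY/dX = 22·e^X
At X = 22: dY/dX = 22·e^22, Y = 22·e^22

Elasticity = (22·e^22) · (22 / (22·e^22)) = 22

Interpretation: for a small percentage change in X, the percentage change in Y is approximately 22.00 times as large.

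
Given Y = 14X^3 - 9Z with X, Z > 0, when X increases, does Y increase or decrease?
Y increases

Taking the partial derivative:
∂Y/∂X = 42X^2

∂Y/∂X = 42X^2 > 0 (assuming positive values)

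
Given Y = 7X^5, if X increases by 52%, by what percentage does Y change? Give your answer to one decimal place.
711.4%

For Y = 7X^5:
If X → X(1 + 0.52)
Then Y → Y · (1 + 0.52)^5
     ≈ Y · 8.1137

Percentage change = ((1 + 0.52)^5 − 1) × 100% ≈ 711.4%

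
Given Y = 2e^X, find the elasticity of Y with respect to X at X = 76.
Elasticity = 76

Elasticity = (dY/dX) · (X/Y)

dY/dX = 2·e^X
At X = 76: dY/dX = 2·e^76, Y = 2·e^76

Elasticity = (2·e^76) · (76 / (2·e^76)) = 76

Interpretation: for a small percentage change in X, the percentage change in Y is approximately 76.00 times as large.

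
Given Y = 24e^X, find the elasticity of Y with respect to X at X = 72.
Elasticity = 72

Elasticity = (dY/dX) · (X/Y)

dY/dX = 24·e^X
At X = 72: dY/dX = 24·e^72, Y = 24·e^72

Elasticity = (24·e^72) · (72 / (24·e^72)) = 72

Interpretation: for a small percentage change in X, the percentage change in Y is approximately 72.00 times as large.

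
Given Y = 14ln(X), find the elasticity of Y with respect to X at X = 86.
Elasticity = 1/ln(86) ≈ 0.2245

Elasticity = (dY/dX) · (X/Y)

dY/dX = 14/X
At X = 86: dY/dX = 7/43, Y = 14·ln(86)

Elasticity = (7/43) · (86 / (14·ln(86))) = 1/ln(86) ≈ 0.2245

Interpretation: for a small percentage change in X, the percentage change in Y is approximately 0.22 times as large.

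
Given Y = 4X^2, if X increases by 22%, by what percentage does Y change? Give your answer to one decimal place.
48.8%

For Y = 4X^2:
If X → X(1 + 0.22)
Then Y → Y · (1 + 0.22)^2
     = Y · 1.4884

Percentage change = ((1 + 0.22)^2 − 1) × 100% ≈ 48.8%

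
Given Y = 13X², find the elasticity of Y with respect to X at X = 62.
Elasticity = 2

Elasticity = (dY/dX) · (X/Y)

dY/dX = 26·X
At X = 62: dY/dX = 1612, Y = 49972

Elasticity = 1612 · (62 / 49972) = 2

Interpretation: for a small percentage change in X, the percentage change in Y is approximately 2.00 times as large.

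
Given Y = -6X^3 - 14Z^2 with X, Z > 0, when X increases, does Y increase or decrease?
Y decreases

Taking the partial derivative:
∂Y/∂X = -18X^2

∂Y/∂X = -18X^2 < 0 (assuming positive values)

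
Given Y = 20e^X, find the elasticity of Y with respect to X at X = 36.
Elasticity = 36

Elasticity = (dY/dX) · (X/Y)

dY/dX = 20·e^X
At X = 36: dY/dX = 20·e^36, Y = 20·e^36

Elasticity = (20·e^36) · (36 / (20·e^36)) = 36

Interpretation: for a small percentage change in X, the percentage change in Y is approximately 36.00 times as large.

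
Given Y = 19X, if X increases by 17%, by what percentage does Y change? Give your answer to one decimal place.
17.0%

For Y = 19X:
If X → X(1 + 0.17)
Then Y → Y · (1 + 0.17)^1
     = Y · 1.1700

Percentage change = ((1 + 0.17)^1 − 1) × 100% = 17.0%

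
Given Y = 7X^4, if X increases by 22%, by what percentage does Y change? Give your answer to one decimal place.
121.5%

For Y = 7X^4:
If X → X(1 + 0.22)
Then Y → Y · (1 + 0.22)^4
     ≈ Y · 2.2153

Percentage change = ((1 + 0.22)^4 − 1) × 100% ≈ 121.5%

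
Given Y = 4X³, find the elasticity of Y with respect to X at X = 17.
Elasticity = 3

Elasticity = (dY/dX) · (X/Y)

dY/dX = 12·X²
At X = 17: dY/dX = 3468, Y = 19652

Elasticity = 3468 · (17 / 19652) = 3

Interpretation: for a small percentage change in X, the percentage change in Y is approximately 3.00 times as large.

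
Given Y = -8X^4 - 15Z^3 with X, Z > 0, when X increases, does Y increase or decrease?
Y decreases

Taking the partial derivative:
∂Y/∂X = -32X^3

∂Y/∂X = -32X^3 < 0 (assuming positive values)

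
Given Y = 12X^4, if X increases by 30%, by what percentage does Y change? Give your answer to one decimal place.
185.6%

For Y = 12X^4:
If X → X(1 + 0.3)
Then Y → Y · (1 + 0.3)^4
     = Y · 2.8561

Percentage change = ((1 + 0.3)^4 − 1) × 100% ≈ 185.6%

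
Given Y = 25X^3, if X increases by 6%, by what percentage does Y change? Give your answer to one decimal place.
19.1%

For Y = 25X^3:
If X → X(1 + 0.06)
Then Y → Y · (1 + 0.06)^3
     ≈ Y · 1.1910

Percentage change = ((1 + 0.06)^3 − 1) × 100% ≈ 19.1%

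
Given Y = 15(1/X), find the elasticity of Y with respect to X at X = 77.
Elasticity = -1

Elasticity = (dY/dX) · (X/Y)

dY/dX = -15/X²
At X = 77: dY/dX = -15/5929, Y = 15/77

Elasticity = (-15/5929) · (77 / (15/77)) = -1

Interpretation: for a small percentage change in X, the percentage change in Y is approximately -1.00 times as large.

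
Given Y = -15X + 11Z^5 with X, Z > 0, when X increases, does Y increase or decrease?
Y decreases

Taking the partial derivative:
∂Y/∂X = -15

∂Y/∂X = -15 < 0 (assuming positive values)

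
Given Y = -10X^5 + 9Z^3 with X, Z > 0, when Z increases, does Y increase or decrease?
Y increases

Taking the partial derivative:
∂Y/∂Z = 27Z^2

∂Y/∂Z = 27Z^2 > 0 (assuming positive values)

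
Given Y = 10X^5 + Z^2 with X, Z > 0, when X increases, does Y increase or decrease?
Y increases

Taking the partial derivative:
∂Y/∂X = 50X^4

∂Y/∂X = 50X^4 > 0 (assuming positive values)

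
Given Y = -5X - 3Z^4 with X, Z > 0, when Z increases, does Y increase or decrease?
Y decreases

Taking the partial derivative:
∂Y/∂Z = -12Z^3

∂Y/∂Z = -12Z^3 < 0 (assuming positive values)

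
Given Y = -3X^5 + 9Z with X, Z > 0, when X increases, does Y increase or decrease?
Y decreases

Taking the partial derivative:
∂Y/∂X = -15X^4

∂Y/∂X = -15X^4 < 0 (assuming positive values)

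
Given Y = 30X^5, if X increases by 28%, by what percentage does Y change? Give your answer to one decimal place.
243.6%

For Y = 30X^5:
If X → X(1 + 0.28)
Then Y → Y · (1 + 0.28)^5
     ≈ Y · 3.4360

Percentage change = ((1 + 0.28)^5 − 1) × 100% ≈ 243.6%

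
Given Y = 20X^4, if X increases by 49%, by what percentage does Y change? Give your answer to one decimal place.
392.9%

For Y = 20X^4:
If X → X(1 + 0.49)
Then Y → Y · (1 + 0.49)^4
     ≈ Y · 4.9288

Percentage change = ((1 + 0.49)^4 − 1) × 100% ≈ 392.9%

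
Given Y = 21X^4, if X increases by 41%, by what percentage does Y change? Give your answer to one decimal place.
295.3%

For Y = 21X^4:
If X → X(1 + 0.41)
Then Y → Y · (1 + 0.41)^4
     ≈ Y · 3.9525

Percentage change = ((1 + 0.41)^4 − 1) × 100% ≈ 295.3%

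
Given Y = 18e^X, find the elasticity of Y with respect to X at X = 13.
Elasticity = 13

Elasticity = (dY/dX) · (X/Y)

dY/dX = 18·e^X
At X = 13: dY/dX = 18·e^13, Y = 18·e^13

Elasticity = (18·e^13) · (13 / (18·e^13)) = 13

Interpretation: for a small percentage change in X, the percentage change in Y is approximately 13.00 times as large.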